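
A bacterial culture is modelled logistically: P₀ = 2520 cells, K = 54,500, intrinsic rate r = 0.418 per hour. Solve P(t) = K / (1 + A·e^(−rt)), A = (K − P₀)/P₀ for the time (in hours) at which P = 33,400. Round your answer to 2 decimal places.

A = (54500 − 2520)/2520 = 20.62698
33400 = 54500/(1 + 20.62698·e^(−0.418t)) → 1 + 20.62698·e^(−0.418t) = 1.63174
e^(−0.418t) = 0.030627 → t = ln(32.65125)/0.418 = 3.48588/0.418

t ≈ 8.34 hours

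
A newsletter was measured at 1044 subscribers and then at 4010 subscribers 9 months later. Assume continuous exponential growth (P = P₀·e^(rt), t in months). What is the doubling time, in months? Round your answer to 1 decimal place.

r = ln(4010/1044) / 9 = ln(3.841) / 9 ≈ 0.149526 per month
doubling time = ln 2 / |r| = 0.69315 / 0.149526

doubling time ≈ 4.6 months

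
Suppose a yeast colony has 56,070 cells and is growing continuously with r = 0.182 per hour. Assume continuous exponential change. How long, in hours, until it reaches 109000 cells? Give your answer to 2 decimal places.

109000 = 56070 · e^(0.182·t)
t = ln(109000/56070) / 0.182 = ln(1.944) / 0.182 = 0.66475 / 0.182

t ≈ 3.65 hours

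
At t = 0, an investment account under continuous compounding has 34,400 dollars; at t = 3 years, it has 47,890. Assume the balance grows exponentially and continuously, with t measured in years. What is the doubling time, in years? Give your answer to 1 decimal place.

doubling time ≈ 6.3 years

r = ln(47890/34400) / 3 = ln(1.39215) / 3 ≈ 0.110283 per year
doubling time = ln 2 / |r| = 0.69315 / 0.110283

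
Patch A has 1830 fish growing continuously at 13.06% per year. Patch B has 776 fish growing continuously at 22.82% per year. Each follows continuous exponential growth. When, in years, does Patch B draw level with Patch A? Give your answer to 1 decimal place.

1830·e^(0.1306t) = 776·e^(0.2282t)
1830/776 = e^((0.2282 − 0.1306)t) → ln(2.35825) = 0.0976·t
t = 0.85792 / 0.0976

t ≈ 8.8 years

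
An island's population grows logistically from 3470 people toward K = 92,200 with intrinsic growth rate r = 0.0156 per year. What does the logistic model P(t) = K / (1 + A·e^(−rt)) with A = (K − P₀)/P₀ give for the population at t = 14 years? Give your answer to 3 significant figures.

≈ 4,280 people

A = (92200 − 3470)/3470 = 25.57061
P(14) = 92200 / (1 + 25.57061·e^(−0.0156·14)) = 92200 / (1 + 25.57061·0.803804)
= 92200 / 21.55375 ≈ 4277.68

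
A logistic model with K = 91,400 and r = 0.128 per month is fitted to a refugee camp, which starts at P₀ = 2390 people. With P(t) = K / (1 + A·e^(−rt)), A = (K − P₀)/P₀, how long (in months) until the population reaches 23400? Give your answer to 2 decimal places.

A = (91400 − 2390)/2390 = 37.24268
23400 = 91400/(1 + 37.24268·e^(−0.128t)) → 1 + 37.24268·e^(−0.128t) = 3.90598
e^(−0.128t) = 0.078028 → t = ln(12.81586)/0.128 = 2.55068/0.128

t ≈ 19.93 months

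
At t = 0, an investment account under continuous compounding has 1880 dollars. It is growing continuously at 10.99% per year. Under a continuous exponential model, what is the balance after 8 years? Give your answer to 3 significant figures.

P(8) = 1880 · e^(0.1099·8) = 1880 · e^(0.8792)
= 1880 · 2.40897 ≈ 4528.87

≈ 4,530 dollars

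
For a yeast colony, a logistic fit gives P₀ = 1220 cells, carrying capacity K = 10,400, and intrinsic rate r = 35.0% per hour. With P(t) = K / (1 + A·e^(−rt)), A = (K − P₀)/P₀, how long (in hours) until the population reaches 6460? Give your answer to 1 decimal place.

A = (10400 − 1220)/1220 = 7.52459
6460 = 10400/(1 + 7.52459·e^(−0.35t)) → 1 + 7.52459·e^(−0.35t) = 1.60991
e^(−0.35t) = 0.081055 → t = ln(12.33727)/0.35 = 2.51262/0.35

t ≈ 7.2 hours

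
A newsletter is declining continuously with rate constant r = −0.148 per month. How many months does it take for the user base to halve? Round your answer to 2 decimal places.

half-life ≈ 4.68 months

half-life = ln(2) / |r| = 0.69315 / 0.148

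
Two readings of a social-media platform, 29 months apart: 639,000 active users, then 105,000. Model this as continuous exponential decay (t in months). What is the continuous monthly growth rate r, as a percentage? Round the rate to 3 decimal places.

105000 = 639000 · e^(r·29)
e^(29r) = 105000/639000 = 0.16432
r = ln(0.16432) / 29 = -1.80594 / 29

r ≈ -6.227% per month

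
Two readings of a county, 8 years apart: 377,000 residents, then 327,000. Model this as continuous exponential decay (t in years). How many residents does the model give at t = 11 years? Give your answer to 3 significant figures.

≈ 310,000 residents

r = ln(327000/377000) / 8 ≈ -0.017786 per year
P(11) = 377000 · e^(-0.017786·11) = 377000 · 0.82231 ≈ 310009.61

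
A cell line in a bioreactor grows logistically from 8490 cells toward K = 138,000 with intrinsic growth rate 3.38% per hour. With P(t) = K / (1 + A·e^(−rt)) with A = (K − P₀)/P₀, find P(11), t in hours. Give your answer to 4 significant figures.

≈ 11,980 cells

A = (138000 − 8490)/8490 = 15.25442
P(11) = 138000 / (1 + 15.25442·e^(−0.0338·11)) = 138000 / (1 + 15.25442·0.689492)
= 138000 / 11.5178 ≈ 11981.45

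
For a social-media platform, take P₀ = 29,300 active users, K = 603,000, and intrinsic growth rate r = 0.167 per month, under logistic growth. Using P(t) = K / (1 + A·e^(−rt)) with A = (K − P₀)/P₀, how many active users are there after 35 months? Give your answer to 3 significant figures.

≈ 571,000 active users

A = (603000 − 29300)/29300 = 19.5802
P(35) = 603000 / (1 + 19.5802·e^(−0.167·35)) = 603000 / (1 + 19.5802·0.002894)
= 603000 / 1.05667 ≈ 570659.76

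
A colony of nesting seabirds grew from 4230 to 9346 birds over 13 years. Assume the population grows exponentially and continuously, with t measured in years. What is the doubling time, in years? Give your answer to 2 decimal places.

doubling time ≈ 11.37 years

r = ln(9346/4230) / 13 = ln(2.20946) / 13 ≈ 0.06098 per year
doubling time = ln 2 / |r| = 0.69315 / 0.06098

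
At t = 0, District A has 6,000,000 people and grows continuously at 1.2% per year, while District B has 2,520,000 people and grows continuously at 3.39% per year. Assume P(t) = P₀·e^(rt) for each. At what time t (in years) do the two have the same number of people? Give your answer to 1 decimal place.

t ≈ 39.6 years

6000000·e^(0.012t) = 2520000·e^(0.0339t)
6000000/2520000 = e^((0.0339 − 0.012)t) → ln(2.38095) = 0.0219·t
t = 0.8675 / 0.0219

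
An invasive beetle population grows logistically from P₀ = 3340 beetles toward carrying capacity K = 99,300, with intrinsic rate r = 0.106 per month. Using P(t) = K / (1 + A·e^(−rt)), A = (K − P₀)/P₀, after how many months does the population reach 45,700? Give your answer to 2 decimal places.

t ≈ 30.17 months

A = (99300 − 3340)/3340 = 28.73054
45700 = 99300/(1 + 28.73054·e^(−0.106t)) → 1 + 28.73054·e^(−0.106t) = 2.17287
e^(−0.106t) = 0.040823 → t = ln(24.496)/0.106 = 3.19851/0.106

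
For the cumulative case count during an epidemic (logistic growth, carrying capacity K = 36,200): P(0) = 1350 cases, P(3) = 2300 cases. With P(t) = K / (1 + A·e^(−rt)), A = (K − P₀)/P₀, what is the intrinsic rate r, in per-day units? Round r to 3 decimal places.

A = (36200 − 1350)/1350 = 25.81481
2300 = 36200/(1 + 25.81481·e^(−r·3)) → e^(−3r) = (15.73913 − 1)/25.81481 = 0.570956
r = −ln(0.570956)/3 = 0.56044/3

r ≈ 0.187 per day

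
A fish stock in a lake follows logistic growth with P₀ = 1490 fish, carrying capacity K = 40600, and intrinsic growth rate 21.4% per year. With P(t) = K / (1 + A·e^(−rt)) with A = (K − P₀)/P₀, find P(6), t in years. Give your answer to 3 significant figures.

A = (40600 − 1490)/1490 = 26.24832
P(6) = 40600 / (1 + 26.24832·e^(−0.214·6)) = 40600 / (1 + 26.24832·0.276927)
= 40600 / 8.26888 ≈ 4909.98

≈ 4,910 fish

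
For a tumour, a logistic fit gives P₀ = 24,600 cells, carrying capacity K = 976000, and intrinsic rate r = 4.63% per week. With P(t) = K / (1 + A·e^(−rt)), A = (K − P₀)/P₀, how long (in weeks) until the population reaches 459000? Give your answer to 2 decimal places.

t ≈ 76.38 weeks

A = (976000 − 24600)/24600 = 38.6748
459000 = 976000/(1 + 38.6748·e^(−0.0463t)) → 1 + 38.6748·e^(−0.0463t) = 2.12636
e^(−0.0463t) = 0.029124 → t = ln(34.33604)/0.0463 = 3.5362/0.0463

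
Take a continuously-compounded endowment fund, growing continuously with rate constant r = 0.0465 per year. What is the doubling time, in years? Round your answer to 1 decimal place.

doubling time = ln(2) / |r| = 0.69315 / 0.0465

doubling time ≈ 14.9 years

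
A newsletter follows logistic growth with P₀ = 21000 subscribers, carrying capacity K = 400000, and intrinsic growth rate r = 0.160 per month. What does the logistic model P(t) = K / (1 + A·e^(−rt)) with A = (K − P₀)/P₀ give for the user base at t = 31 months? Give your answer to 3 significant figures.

≈ 355,000 subscribers

A = (400000 − 21000)/21000 = 18.04762
P(31) = 400000 / (1 + 18.04762·e^(−0.16·31)) = 400000 / (1 + 18.04762·0.007013)
= 400000 / 1.12657 ≈ 355061.11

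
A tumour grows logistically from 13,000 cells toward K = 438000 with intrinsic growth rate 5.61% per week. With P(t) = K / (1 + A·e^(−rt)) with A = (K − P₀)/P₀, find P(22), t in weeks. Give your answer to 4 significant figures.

≈ 41,650 cells

A = (438000 − 13000)/13000 = 32.69231
P(22) = 438000 / (1 + 32.69231·e^(−0.0561·22)) = 438000 / (1 + 32.69231·0.291068)
= 438000 / 10.51567 ≈ 41652.13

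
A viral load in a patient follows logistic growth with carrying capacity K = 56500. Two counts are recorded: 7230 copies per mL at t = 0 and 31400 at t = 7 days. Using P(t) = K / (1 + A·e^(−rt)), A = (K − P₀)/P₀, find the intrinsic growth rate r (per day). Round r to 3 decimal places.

r ≈ 0.306 per day

A = (56500 − 7230)/7230 = 6.81466
31400 = 56500/(1 + 6.81466·e^(−r·7)) → e^(−7r) = (1.79936 − 1)/6.81466 = 0.1173
r = −ln(0.1173)/7 = 2.14302/7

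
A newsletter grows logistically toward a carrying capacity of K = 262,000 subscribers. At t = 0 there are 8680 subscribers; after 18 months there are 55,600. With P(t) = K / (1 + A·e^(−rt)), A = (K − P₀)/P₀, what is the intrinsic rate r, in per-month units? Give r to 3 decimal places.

A = (262000 − 8680)/8680 = 29.18433
55600 = 262000/(1 + 29.18433·e^(−r·18)) → e^(−18r) = (4.71223 − 1)/29.18433 = 0.127199
r = −ln(0.127199)/18 = 2.062/18

r ≈ 0.115 per month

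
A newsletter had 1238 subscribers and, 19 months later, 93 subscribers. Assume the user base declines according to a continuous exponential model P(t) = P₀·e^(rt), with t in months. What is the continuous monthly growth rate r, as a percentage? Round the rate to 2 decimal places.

r ≈ -13.62% per month

93 = 1238 · e^(r·19)
e^(19r) = 93/1238 = 0.07512
r = ln(0.07512) / 19 = -2.58865 / 19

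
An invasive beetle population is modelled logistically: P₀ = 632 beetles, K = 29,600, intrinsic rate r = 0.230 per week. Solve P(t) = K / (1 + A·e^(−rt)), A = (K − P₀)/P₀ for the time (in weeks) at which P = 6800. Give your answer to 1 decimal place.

A = (29600 − 632)/632 = 45.83544
6800 = 29600/(1 + 45.83544·e^(−0.23t)) → 1 + 45.83544·e^(−0.23t) = 4.35294
e^(−0.23t) = 0.073152 → t = ln(13.67022)/0.23 = 2.61522/0.23

t ≈ 11.4 weeks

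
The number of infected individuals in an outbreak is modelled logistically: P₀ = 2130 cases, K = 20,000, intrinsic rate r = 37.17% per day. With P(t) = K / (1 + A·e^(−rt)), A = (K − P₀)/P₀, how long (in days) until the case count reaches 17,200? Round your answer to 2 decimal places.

t ≈ 10.61 days

A = (20000 − 2130)/2130 = 8.38967
17200 = 20000/(1 + 8.38967·e^(−0.3717t)) → 1 + 8.38967·e^(−0.3717t) = 1.16279
e^(−0.3717t) = 0.019404 → t = ln(51.53655)/0.3717 = 3.94229/0.3717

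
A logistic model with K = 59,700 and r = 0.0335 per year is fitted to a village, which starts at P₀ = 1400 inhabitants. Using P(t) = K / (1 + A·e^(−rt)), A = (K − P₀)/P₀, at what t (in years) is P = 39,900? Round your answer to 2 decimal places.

t ≈ 132.23 years

A = (59700 − 1400)/1400 = 41.64286
39900 = 59700/(1 + 41.64286·e^(−0.0335t)) → 1 + 41.64286·e^(−0.0335t) = 1.49624
e^(−0.0335t) = 0.011917 → t = ln(83.91667)/0.0335 = 4.42982/0.0335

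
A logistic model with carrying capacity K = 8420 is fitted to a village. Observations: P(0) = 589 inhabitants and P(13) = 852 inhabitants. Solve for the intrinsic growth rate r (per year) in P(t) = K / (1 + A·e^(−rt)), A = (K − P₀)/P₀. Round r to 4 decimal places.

r ≈ 0.0310 per year

A = (8420 − 589)/589 = 13.29542
852 = 8420/(1 + 13.29542·e^(−r·13)) → e^(−13r) = (9.88263 − 1)/13.29542 = 0.668097
r = −ln(0.668097)/13 = 0.40332/13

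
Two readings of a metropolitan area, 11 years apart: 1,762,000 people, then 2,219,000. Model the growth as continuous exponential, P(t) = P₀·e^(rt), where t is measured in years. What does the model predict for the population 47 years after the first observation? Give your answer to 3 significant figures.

r = ln(2219000/1762000) / 11 ≈ 0.020964 per year
P(47) = 1762000 · e^(0.020964·47) = 1762000 · 2.67867 ≈ 4719820.85

≈ 4,720,000 people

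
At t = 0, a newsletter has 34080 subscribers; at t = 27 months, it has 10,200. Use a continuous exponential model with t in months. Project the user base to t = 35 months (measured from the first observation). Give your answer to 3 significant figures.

r = ln(10200/34080) / 27 ≈ -0.044679 per month
P(35) = 34080 · e^(-0.044679·35) = 34080 · 0.20935 ≈ 7134.62

≈ 7,130 subscribers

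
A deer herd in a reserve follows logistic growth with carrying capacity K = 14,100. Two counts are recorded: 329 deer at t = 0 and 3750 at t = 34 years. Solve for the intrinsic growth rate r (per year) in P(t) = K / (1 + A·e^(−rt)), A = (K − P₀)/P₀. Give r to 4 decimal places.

A = (14100 − 329)/329 = 41.85714
3750 = 14100/(1 + 41.85714·e^(−r·34)) → e^(−34r) = (3.76 − 1)/41.85714 = 0.065939
r = −ln(0.065939)/34 = 2.71903/34

r ≈ 0.0800 per year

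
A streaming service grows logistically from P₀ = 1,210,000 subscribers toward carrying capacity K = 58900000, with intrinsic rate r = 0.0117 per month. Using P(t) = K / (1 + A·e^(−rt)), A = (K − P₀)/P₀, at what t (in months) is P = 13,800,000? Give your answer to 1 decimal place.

t ≈ 229.1 months

A = (58900000 − 1210000)/1210000 = 47.67769
13800000 = 58900000/(1 + 47.67769·e^(−0.0117t)) → 1 + 47.67769·e^(−0.0117t) = 4.26812
e^(−0.0117t) = 0.068546 → t = ln(14.58874)/0.0117 = 2.68025/0.0117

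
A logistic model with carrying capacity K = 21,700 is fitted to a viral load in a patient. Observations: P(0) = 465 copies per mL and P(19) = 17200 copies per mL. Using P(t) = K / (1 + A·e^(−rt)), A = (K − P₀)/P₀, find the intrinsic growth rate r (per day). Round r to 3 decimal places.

A = (21700 − 465)/465 = 45.66667
17200 = 21700/(1 + 45.66667·e^(−r·19)) → e^(−19r) = (1.26163 − 1)/45.66667 = 0.005729
r = −ln(0.005729)/19 = 5.1622/19

r ≈ 0.272 per day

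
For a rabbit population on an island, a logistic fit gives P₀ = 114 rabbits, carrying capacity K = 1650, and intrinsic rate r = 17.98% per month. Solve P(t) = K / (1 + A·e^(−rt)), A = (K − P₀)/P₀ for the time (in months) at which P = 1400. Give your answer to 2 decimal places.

t ≈ 24.05 months

A = (1650 − 114)/114 = 13.47368
1400 = 1650/(1 + 13.47368·e^(−0.1798t)) → 1 + 13.47368·e^(−0.1798t) = 1.17857
e^(−0.1798t) = 0.013253 → t = ln(75.45263)/0.1798 = 4.32351/0.1798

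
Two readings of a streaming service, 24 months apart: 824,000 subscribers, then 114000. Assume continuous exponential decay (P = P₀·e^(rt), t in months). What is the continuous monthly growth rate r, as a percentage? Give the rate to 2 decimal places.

r ≈ -8.24% per month

114000 = 824000 · e^(r·24)
e^(24r) = 114000/824000 = 0.13835
r = ln(0.13835) / 24 = -1.97797 / 24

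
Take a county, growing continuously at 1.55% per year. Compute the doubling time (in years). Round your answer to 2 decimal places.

doubling time ≈ 44.72 years

doubling time = ln(2) / |r| = 0.69315 / 0.0155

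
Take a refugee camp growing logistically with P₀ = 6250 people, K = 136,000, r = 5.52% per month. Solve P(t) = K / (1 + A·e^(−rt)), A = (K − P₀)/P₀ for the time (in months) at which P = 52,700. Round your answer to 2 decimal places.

t ≈ 46.65 months

A = (136000 − 6250)/6250 = 20.76
52700 = 136000/(1 + 20.76·e^(−0.0552t)) → 1 + 20.76·e^(−0.0552t) = 2.58065
e^(−0.0552t) = 0.076139 → t = ln(13.13388)/0.0552 = 2.57519/0.0552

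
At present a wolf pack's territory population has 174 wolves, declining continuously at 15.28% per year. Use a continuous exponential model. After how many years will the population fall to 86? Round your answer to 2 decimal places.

t ≈ 4.61 years

86 = 174 · e^(-0.1528·t)
t = ln(86/174) / -0.1528 = ln(0.49425) / -0.1528 = -0.70471 / -0.1528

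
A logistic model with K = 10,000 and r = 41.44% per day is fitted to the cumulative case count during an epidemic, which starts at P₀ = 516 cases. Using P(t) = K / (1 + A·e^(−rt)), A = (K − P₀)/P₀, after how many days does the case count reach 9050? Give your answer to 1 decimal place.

A = (10000 − 516)/516 = 18.37984
9050 = 10000/(1 + 18.37984·e^(−0.4144t)) → 1 + 18.37984·e^(−0.4144t) = 1.10497
e^(−0.4144t) = 0.005711 → t = ln(175.09221)/0.4144 = 5.16531/0.4144

t ≈ 12.5 days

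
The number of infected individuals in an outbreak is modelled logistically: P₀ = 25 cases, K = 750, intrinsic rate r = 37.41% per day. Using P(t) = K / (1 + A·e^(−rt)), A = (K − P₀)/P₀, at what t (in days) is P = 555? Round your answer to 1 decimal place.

t ≈ 11.8 days

A = (750 − 25)/25 = 29
555 = 750/(1 + 29·e^(−0.3741t)) → 1 + 29·e^(−0.3741t) = 1.35135
e^(−0.3741t) = 0.012116 → t = ln(82.53846)/0.3741 = 4.41326/0.3741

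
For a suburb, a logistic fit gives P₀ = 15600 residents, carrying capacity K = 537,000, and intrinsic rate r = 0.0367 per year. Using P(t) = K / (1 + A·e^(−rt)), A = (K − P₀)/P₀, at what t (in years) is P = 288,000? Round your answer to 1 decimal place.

t ≈ 99.6 years

A = (537000 − 15600)/15600 = 33.42308
288000 = 537000/(1 + 33.42308·e^(−0.0367t)) → 1 + 33.42308·e^(−0.0367t) = 1.86458
e^(−0.0367t) = 0.025868 → t = ln(38.65802)/0.0367 = 3.65475/0.0367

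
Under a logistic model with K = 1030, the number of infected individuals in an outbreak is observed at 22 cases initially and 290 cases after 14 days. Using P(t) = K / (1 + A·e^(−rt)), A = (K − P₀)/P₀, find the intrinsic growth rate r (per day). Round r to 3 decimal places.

A = (1030 − 22)/22 = 45.81818
290 = 1030/(1 + 45.81818·e^(−r·14)) → e^(−14r) = (3.55172 − 1)/45.81818 = 0.055692
r = −ln(0.055692)/14 = 2.88791/14

r ≈ 0.206 per day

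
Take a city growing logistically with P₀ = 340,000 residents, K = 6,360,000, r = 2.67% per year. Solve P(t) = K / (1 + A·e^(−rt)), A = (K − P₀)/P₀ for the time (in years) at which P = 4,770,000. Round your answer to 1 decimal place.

t ≈ 148.8 years

A = (6360000 − 340000)/340000 = 17.70588
4770000 = 6360000/(1 + 17.70588·e^(−0.0267t)) → 1 + 17.70588·e^(−0.0267t) = 1.33333
e^(−0.0267t) = 0.018826 → t = ln(53.11765)/0.0267 = 3.97251/0.0267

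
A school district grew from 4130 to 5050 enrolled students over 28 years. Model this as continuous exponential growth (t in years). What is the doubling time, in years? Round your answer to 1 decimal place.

r = ln(5050/4130) / 28 = ln(1.22276) / 28 ≈ 0.007183 per year
doubling time = ln 2 / |r| = 0.69315 / 0.007183

doubling time ≈ 96.5 years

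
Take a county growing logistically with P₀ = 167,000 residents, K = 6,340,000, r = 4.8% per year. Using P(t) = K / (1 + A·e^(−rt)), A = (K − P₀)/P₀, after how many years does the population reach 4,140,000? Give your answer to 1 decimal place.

t ≈ 88.4 years

A = (6340000 − 167000)/167000 = 36.96407
4140000 = 6340000/(1 + 36.96407·e^(−0.048t)) → 1 + 36.96407·e^(−0.048t) = 1.5314
e^(−0.048t) = 0.014376 → t = ln(69.55966)/0.048 = 4.24218/0.048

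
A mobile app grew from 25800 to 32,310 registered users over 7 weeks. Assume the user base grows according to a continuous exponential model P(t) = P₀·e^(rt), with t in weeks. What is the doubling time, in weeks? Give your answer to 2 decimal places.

r = ln(32310/25800) / 7 = ln(1.25233) / 7 ≈ 0.032143 per week
doubling time = ln 2 / |r| = 0.69315 / 0.032143

doubling time ≈ 21.56 weeks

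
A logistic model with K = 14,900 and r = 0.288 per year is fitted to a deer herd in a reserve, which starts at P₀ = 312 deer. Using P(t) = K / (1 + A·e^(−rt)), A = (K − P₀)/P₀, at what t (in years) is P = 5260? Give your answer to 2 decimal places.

A = (14900 − 312)/312 = 46.75641
5260 = 14900/(1 + 46.75641·e^(−0.288t)) → 1 + 46.75641·e^(−0.288t) = 2.8327
e^(−0.288t) = 0.039197 → t = ln(25.51232)/0.288 = 3.23916/0.288

t ≈ 11.25 years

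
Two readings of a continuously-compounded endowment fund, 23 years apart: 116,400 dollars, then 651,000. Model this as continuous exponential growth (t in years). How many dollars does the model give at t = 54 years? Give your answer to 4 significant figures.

≈ 6,626,000 dollars

r = ln(651000/116400) / 23 ≈ 0.074847 per year
P(54) = 116400 · e^(0.074847·54) = 116400 · 56.92467 ≈ 6626031.89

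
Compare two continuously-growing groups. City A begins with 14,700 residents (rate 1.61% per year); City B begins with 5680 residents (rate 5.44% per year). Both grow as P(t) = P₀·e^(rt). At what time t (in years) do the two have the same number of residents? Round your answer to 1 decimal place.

t ≈ 24.8 years

14700·e^(0.0161t) = 5680·e^(0.0544t)
14700/5680 = e^((0.0544 − 0.0161)t) → ln(2.58803) = 0.0383·t
t = 0.9509 / 0.0383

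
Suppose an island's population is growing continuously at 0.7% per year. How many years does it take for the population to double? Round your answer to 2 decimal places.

doubling time = ln(2) / |r| = 0.69315 / 0.007

doubling time ≈ 99.02 years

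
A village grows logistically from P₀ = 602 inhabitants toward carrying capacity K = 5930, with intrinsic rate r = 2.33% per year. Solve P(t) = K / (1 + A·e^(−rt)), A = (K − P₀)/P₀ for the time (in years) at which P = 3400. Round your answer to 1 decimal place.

A = (5930 − 602)/602 = 8.8505
3400 = 5930/(1 + 8.8505·e^(−0.0233t)) → 1 + 8.8505·e^(−0.0233t) = 1.74412
e^(−0.0233t) = 0.084076 → t = ln(11.89395)/0.0233 = 2.47603/0.0233

t ≈ 106.3 years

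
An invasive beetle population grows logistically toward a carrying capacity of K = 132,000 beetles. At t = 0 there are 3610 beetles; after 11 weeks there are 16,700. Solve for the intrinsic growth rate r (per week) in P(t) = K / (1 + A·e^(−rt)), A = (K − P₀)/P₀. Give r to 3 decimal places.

r ≈ 0.149 per week

A = (132000 − 3610)/3610 = 35.5651
16700 = 132000/(1 + 35.5651·e^(−r·11)) → e^(−11r) = (7.90419 − 1)/35.5651 = 0.194128
r = −ln(0.194128)/11 = 1.63924/11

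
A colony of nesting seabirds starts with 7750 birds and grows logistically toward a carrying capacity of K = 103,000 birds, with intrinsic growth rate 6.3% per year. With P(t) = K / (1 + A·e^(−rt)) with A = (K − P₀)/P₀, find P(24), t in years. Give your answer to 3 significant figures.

≈ 27,800 birds

A = (103000 − 7750)/7750 = 12.29032
P(24) = 103000 / (1 + 12.29032·e^(−0.063·24)) = 103000 / (1 + 12.29032·0.220469)
= 103000 / 3.70963 ≈ 27765.57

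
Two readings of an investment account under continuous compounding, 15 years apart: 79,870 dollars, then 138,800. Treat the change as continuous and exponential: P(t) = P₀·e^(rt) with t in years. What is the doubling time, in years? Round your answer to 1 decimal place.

doubling time ≈ 18.8 years

r = ln(138800/79870) / 15 = ln(1.73782) / 15 ≈ 0.036842 per year
doubling time = ln 2 / |r| = 0.69315 / 0.036842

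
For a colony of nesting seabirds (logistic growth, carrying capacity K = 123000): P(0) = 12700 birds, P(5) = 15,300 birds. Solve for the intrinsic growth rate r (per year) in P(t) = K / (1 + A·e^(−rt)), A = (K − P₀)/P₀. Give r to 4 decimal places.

r ≈ 0.0420 per year

A = (123000 − 12700)/12700 = 8.68504
15300 = 123000/(1 + 8.68504·e^(−r·5)) → e^(−5r) = (8.03922 − 1)/8.68504 = 0.810499
r = −ln(0.810499)/5 = 0.21011/5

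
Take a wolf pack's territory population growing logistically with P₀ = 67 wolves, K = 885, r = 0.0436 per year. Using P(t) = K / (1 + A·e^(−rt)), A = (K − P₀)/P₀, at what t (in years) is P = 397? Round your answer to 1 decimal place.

t ≈ 52.7 years

A = (885 − 67)/67 = 12.20896
397 = 885/(1 + 12.20896·e^(−0.0436t)) → 1 + 12.20896·e^(−0.0436t) = 2.22922
e^(−0.0436t) = 0.100682 → t = ln(9.93229)/0.0436 = 2.29579/0.0436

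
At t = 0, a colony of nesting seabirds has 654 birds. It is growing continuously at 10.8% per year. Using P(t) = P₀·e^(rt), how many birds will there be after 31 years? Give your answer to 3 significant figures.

≈ 18,600 birds

P(31) = 654 · e^(0.108·31) = 654 · e^(3.348)
= 654 · 28.44579 ≈ 18603.54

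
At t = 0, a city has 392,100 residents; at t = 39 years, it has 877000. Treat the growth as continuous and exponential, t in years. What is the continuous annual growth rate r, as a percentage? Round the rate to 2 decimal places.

r ≈ 2.06% per year

877000 = 392100 · e^(r·39)
e^(39r) = 877000/392100 = 2.23667
r = ln(2.23667) / 39 = 0.80499 / 39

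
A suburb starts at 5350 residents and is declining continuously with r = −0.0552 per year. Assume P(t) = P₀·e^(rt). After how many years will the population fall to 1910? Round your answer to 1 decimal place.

1910 = 5350 · e^(-0.0552·t)
t = ln(1910/5350) / -0.0552 = ln(0.35701) / -0.0552 = -1.02999 / -0.0552

t ≈ 18.7 years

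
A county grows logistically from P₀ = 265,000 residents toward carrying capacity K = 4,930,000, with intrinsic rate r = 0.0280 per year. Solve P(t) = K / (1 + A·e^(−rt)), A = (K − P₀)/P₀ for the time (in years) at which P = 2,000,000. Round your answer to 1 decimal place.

t ≈ 88.8 years

A = (4930000 − 265000)/265000 = 17.60377
2000000 = 4930000/(1 + 17.60377·e^(−0.028t)) → 1 + 17.60377·e^(−0.028t) = 2.465
e^(−0.028t) = 0.083221 → t = ln(12.01623)/0.028 = 2.48626/0.028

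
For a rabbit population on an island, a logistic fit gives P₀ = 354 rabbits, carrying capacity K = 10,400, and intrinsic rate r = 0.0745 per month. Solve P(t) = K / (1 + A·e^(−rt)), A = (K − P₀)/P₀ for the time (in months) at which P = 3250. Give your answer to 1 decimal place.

A = (10400 − 354)/354 = 28.37853
3250 = 10400/(1 + 28.37853·e^(−0.0745t)) → 1 + 28.37853·e^(−0.0745t) = 3.2
e^(−0.0745t) = 0.077523 → t = ln(12.89933)/0.0745 = 2.55718/0.0745

t ≈ 34.3 months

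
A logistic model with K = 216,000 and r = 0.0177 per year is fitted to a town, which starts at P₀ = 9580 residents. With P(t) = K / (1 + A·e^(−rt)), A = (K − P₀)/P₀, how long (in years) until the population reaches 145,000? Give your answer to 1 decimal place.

t ≈ 213.8 years

A = (216000 − 9580)/9580 = 21.54697
145000 = 216000/(1 + 21.54697·e^(−0.0177t)) → 1 + 21.54697·e^(−0.0177t) = 1.48966
e^(−0.0177t) = 0.022725 → t = ln(44.00438)/0.0177 = 3.78429/0.0177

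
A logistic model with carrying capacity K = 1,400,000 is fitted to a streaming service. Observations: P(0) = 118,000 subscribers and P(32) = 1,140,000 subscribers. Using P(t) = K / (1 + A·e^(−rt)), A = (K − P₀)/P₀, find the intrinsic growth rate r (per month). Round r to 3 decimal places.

r ≈ 0.121 per month

A = (1400000 − 118000)/118000 = 10.86441
1140000 = 1400000/(1 + 10.86441·e^(−r·32)) → e^(−32r) = (1.22807 − 1)/10.86441 = 0.020992
r = −ln(0.020992)/32 = 3.86359/32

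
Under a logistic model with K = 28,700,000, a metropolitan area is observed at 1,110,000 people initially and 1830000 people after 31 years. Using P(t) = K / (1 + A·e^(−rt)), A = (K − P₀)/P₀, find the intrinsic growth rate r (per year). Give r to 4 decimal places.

A = (28700000 − 1110000)/1110000 = 24.85586
1830000 = 28700000/(1 + 24.85586·e^(−r·31)) → e^(−31r) = (15.68306 − 1)/24.85586 = 0.590728
r = −ln(0.590728)/31 = 0.5264/31

r ≈ 0.0170 per year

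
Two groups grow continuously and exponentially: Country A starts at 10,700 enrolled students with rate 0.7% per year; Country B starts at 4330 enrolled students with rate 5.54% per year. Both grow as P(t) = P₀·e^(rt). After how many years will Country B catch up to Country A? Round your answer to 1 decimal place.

10700·e^(0.007t) = 4330·e^(0.0554t)
10700/4330 = e^((0.0554 − 0.007)t) → ln(2.47113) = 0.0484·t
t = 0.90468 / 0.0484

t ≈ 18.7 years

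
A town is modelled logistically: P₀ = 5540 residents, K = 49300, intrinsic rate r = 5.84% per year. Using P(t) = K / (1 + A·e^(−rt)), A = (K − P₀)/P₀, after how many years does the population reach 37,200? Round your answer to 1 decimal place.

A = (49300 − 5540)/5540 = 7.89892
37200 = 49300/(1 + 7.89892·e^(−0.0584t)) → 1 + 7.89892·e^(−0.0584t) = 1.32527
e^(−0.0584t) = 0.041179 → t = ln(24.28427)/0.0584 = 3.18983/0.0584

t ≈ 54.6 years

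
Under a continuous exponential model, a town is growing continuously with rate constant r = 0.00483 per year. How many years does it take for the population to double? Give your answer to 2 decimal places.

doubling time ≈ 143.51 years

doubling time = ln(2) / |r| = 0.69315 / 0.00483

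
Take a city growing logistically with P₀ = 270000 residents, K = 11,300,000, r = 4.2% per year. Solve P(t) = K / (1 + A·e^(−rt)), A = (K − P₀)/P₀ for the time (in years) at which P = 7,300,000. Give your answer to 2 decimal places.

A = (11300000 − 270000)/270000 = 40.85185
7300000 = 11300000/(1 + 40.85185·e^(−0.042t)) → 1 + 40.85185·e^(−0.042t) = 1.54795
e^(−0.042t) = 0.013413 → t = ln(74.55463)/0.042 = 4.31153/0.042

t ≈ 102.66 years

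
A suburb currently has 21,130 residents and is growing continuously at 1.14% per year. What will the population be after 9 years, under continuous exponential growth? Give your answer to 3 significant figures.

≈ 23,400 residents

P(9) = 21130 · e^(0.0114·9) = 21130 · e^(0.1026)
= 21130 · 1.10805 ≈ 23413.06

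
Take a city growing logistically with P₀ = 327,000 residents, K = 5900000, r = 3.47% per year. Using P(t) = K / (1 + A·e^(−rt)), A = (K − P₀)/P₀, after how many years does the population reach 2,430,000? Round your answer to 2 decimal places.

A = (5900000 − 327000)/327000 = 17.04281
2430000 = 5900000/(1 + 17.04281·e^(−0.0347t)) → 1 + 17.04281·e^(−0.0347t) = 2.42798
e^(−0.0347t) = 0.083788 → t = ln(11.93488)/0.0347 = 2.47947/0.0347

t ≈ 71.45 years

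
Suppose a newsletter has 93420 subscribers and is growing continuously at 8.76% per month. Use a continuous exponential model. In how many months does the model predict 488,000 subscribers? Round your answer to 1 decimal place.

488000 = 93420 · e^(0.0876·t)
t = ln(488000/93420) / 0.0876 = ln(5.22372) / 0.0876 = 1.65321 / 0.0876

t ≈ 18.9 months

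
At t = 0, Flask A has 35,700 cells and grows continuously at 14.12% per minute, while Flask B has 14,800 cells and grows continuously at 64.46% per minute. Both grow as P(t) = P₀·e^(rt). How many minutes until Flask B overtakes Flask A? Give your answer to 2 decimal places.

t ≈ 1.75 minutes

35700·e^(0.1412t) = 14800·e^(0.6446t)
35700/14800 = e^((0.6446 − 0.1412)t) → ln(2.41216) = 0.5034·t
t = 0.88052 / 0.5034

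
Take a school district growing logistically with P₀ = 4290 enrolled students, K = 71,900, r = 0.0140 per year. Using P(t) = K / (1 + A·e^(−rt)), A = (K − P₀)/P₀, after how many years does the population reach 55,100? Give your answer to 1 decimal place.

t ≈ 281.8 years

A = (71900 − 4290)/4290 = 15.75991
55100 = 71900/(1 + 15.75991·e^(−0.014t)) → 1 + 15.75991·e^(−0.014t) = 1.3049
e^(−0.014t) = 0.019347 → t = ln(51.68874)/0.014 = 3.94524/0.014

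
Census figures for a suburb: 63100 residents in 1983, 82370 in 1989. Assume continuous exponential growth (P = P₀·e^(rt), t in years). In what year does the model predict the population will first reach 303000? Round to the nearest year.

year 2018

r = ln(82370/63100) / 6 = 0.2665/6 ≈ 0.044417 per year
t = ln(303000/63100) / r = 1.56901/0.044417 ≈ 35.32 years after 1983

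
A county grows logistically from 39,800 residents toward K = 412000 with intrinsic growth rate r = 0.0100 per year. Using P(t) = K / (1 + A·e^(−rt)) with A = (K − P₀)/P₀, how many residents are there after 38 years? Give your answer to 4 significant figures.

≈ 55,710 residents

A = (412000 − 39800)/39800 = 9.35176
P(38) = 412000 / (1 + 9.35176·e^(−0.01·38)) = 412000 / (1 + 9.35176·0.683861)
= 412000 / 7.39531 ≈ 55711.01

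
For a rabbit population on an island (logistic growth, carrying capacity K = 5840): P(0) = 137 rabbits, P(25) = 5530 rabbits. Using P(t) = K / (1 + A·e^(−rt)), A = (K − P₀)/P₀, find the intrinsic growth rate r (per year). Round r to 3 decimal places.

r ≈ 0.264 per year

A = (5840 − 137)/137 = 41.62774
5530 = 5840/(1 + 41.62774·e^(−r·25)) → e^(−25r) = (1.05606 − 1)/41.62774 = 0.001347
r = −ln(0.001347)/25 = 6.61014/25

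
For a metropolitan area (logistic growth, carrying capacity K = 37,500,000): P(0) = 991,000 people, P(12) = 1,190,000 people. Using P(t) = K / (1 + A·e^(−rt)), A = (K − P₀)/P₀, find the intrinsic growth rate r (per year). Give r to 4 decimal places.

r ≈ 0.0157 per year

A = (37500000 − 991000)/991000 = 36.84057
1190000 = 37500000/(1 + 36.84057·e^(−r·12)) → e^(−12r) = (31.51261 − 1)/36.84057 = 0.828234
r = −ln(0.828234)/12 = 0.18846/12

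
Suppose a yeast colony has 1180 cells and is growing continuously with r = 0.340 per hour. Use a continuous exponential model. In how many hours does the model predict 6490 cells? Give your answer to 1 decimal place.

6490 = 1180 · e^(0.34·t)
t = ln(6490/1180) / 0.34 = ln(5.5) / 0.34 = 1.70475 / 0.34

t ≈ 5.0 hours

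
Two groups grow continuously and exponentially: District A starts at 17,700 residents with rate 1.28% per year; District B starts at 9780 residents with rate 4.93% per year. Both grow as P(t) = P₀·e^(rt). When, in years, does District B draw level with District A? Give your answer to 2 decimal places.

17700·e^(0.0128t) = 9780·e^(0.0493t)
17700/9780 = e^((0.0493 − 0.0128)t) → ln(1.80982) = 0.0365·t
t = 0.59323 / 0.0365

t ≈ 16.25 years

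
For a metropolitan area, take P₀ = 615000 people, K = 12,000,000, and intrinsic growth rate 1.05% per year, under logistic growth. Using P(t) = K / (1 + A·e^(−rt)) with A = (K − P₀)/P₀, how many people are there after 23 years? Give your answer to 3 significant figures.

≈ 772,000 people

A = (12000000 − 615000)/615000 = 18.5122
P(23) = 12000000 / (1 + 18.5122·e^(−0.0105·23)) = 12000000 / (1 + 18.5122·0.785449)
= 12000000 / 15.54038 ≈ 772181.81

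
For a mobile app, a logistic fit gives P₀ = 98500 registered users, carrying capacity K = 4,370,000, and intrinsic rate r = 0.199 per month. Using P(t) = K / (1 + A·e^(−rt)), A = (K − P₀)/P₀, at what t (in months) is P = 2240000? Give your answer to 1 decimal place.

A = (4370000 − 98500)/98500 = 43.36548
2240000 = 4370000/(1 + 43.36548·e^(−0.199t)) → 1 + 43.36548·e^(−0.199t) = 1.95089
e^(−0.199t) = 0.021927 → t = ln(45.60501)/0.199 = 3.82002/0.199

t ≈ 19.2 months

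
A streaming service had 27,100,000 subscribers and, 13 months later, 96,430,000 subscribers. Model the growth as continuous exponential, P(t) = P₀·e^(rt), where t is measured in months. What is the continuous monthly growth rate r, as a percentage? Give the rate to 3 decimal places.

r ≈ 9.764% per month

96430000 = 27100000 · e^(r·13)
e^(13r) = 96430000/27100000 = 3.5583
r = ln(3.5583) / 13 = 1.26928 / 13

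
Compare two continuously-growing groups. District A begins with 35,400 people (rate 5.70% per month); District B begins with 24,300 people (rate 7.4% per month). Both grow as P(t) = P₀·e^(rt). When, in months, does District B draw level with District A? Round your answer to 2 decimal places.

t ≈ 22.13 months

35400·e^(0.057t) = 24300·e^(0.074t)
35400/24300 = e^((0.074 − 0.057)t) → ln(1.45679) = 0.017·t
t = 0.37624 / 0.017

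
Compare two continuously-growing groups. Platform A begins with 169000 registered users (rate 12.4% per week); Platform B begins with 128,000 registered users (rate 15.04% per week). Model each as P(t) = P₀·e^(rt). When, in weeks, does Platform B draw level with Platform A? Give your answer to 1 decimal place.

169000·e^(0.124t) = 128000·e^(0.1504t)
169000/128000 = e^((0.1504 − 0.124)t) → ln(1.32031) = 0.0264·t
t = 0.27787 / 0.0264

t ≈ 10.5 weeks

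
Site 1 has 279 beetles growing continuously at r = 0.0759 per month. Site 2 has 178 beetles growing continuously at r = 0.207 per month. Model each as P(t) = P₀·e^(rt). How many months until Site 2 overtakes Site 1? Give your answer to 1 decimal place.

279·e^(0.0759t) = 178·e^(0.207t)
279/178 = e^((0.207 − 0.0759)t) → ln(1.56742) = 0.1311·t
t = 0.44943 / 0.1311

t ≈ 3.4 months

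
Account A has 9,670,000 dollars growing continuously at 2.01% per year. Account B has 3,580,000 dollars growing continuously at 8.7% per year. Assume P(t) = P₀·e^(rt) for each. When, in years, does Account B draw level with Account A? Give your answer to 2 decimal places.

t ≈ 14.85 years

9670000·e^(0.0201t) = 3580000·e^(0.087t)
9670000/3580000 = e^((0.087 − 0.0201)t) → ln(2.70112) = 0.0669·t
t = 0.99367 / 0.0669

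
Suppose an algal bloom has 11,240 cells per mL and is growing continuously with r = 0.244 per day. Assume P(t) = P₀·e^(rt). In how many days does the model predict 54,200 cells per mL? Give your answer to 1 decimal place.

54200 = 11240 · e^(0.244·t)
t = ln(54200/11240) / 0.244 = ln(4.82206) / 0.244 = 1.5732 / 0.244

t ≈ 6.4 days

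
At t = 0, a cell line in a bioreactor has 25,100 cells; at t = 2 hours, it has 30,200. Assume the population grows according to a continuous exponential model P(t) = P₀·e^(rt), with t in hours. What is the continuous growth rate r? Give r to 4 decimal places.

30200 = 25100 · e^(r·2)
e^(2r) = 30200/25100 = 1.20319
r = ln(1.20319) / 2 = 0.18497 / 2

r ≈ 0.0925 per hour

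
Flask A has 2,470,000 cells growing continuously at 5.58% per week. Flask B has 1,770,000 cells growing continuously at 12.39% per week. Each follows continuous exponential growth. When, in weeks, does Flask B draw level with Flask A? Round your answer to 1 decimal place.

2470000·e^(0.0558t) = 1770000·e^(0.1239t)
2470000/1770000 = e^((0.1239 − 0.0558)t) → ln(1.39548) = 0.0681·t
t = 0.33324 / 0.0681

t ≈ 4.9 weeks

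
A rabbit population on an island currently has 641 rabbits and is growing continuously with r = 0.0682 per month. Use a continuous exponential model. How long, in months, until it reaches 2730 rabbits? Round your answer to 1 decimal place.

2730 = 641 · e^(0.0682·t)
t = ln(2730/641) / 0.0682 = ln(4.25897) / 0.0682 = 1.44903 / 0.0682

t ≈ 21.2 months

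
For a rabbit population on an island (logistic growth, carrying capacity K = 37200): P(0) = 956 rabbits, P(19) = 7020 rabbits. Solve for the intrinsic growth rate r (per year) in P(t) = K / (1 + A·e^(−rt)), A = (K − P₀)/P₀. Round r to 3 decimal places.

r ≈ 0.115 per year

A = (37200 − 956)/956 = 37.91213
7020 = 37200/(1 + 37.91213·e^(−r·19)) → e^(−19r) = (5.29915 − 1)/37.91213 = 0.113398
r = −ln(0.113398)/19 = 2.17685/19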